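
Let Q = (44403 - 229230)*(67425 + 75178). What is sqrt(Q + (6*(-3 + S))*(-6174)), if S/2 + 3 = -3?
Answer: 11*I*sqrt(217820901) ≈ 1.6235e+5*I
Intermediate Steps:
S = -12 (S = -6 + 2*(-3) = -6 - 6 = -12)
Q = -26356884681 (Q = -184827*142603 = -26356884681)
sqrt(Q + (6*(-3 + S))*(-6174)) = sqrt(-26356884681 + (6*(-3 - 12))*(-6174)) = sqrt(-26356884681 + (6*(-15))*(-6174)) = sqrt(-26356884681 - 90*(-6174)) = sqrt(-26356884681 + 555660) = sqrt(-26356329021) = 11*I*sqrt(217820901)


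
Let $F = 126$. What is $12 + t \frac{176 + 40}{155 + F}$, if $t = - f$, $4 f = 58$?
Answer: $\frac{240}{281} \approx 0.85409$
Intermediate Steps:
$f = \frac{29}{2}$ ($f = \frac{1}{4} \cdot 58 = \frac{29}{2} \approx 14.5$)
$t = - \frac{29}{2}$ ($t = \left(-1\right) \frac{29}{2} = - \frac{29}{2} \approx -14.5$)
$12 + t \frac{176 + 40}{155 + F} = 12 - \frac{29 \frac{176 + 40}{155 + 126}}{2} = 12 - \frac{29 \cdot \frac{216}{281}}{2} = 12 - \frac{29 \cdot 216 \cdot \frac{1}{281}}{2} = 12 - \frac{3132}{281} = \frac{240}{281}$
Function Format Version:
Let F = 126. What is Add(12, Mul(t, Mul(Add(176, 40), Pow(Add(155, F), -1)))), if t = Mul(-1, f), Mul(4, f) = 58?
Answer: Rational(240, 281) ≈ 0.85409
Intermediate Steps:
f = Rational(29, 2) (f = Mul(Rational(1, 4), 58) = Rational(29, 2) ≈ 14.500)
t = Rational(-29, 2) (t = Mul(-1, Rational(29, 2)) = Rational(-29, 2) ≈ -14.500)
Add(12, Mul(t, Mul(Add(176, 40), Pow(Add(155, F), -1)))) = Add(12, Mul(Rational(-29, 2), Mul(Add(176, 40), Pow(Add(155, 126), -1)))) = Add(12, Mul(Rational(-29, 2), Mul(216, Pow(281, -1)))) = Add(12, Mul(Rational(-29, 2), Mul(216, Rational(1, 281)))) = Add(12, Mul(Rational(-29, 2), Rational(216, 281))) = Add(12, Rational(-3132, 281)) = Rational(240, 281)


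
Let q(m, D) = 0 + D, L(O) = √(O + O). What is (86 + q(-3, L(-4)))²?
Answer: 7388 + 344*I*√2 ≈ 7388.0 + 486.49*I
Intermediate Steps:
L(O) = √2*√O (L(O) = √(2*O) = √2*√O)
q(m, D) = D
(86 + q(-3, L(-4)))² = (86 + √2*√(-4))² = (86 + √2*(2*I))² = (86 + 2*I*√2)²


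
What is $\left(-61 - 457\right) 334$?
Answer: $-173012$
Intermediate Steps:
$\left(-61 - 457\right) 334 = \left(-518\right) 334 = -173012$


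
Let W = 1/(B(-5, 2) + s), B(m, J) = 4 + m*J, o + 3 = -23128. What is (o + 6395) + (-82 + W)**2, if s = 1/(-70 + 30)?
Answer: -579924412/58081 ≈ -9984.8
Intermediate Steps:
o = -23131 (o = -3 - 23128 = -23131)
B(m, J) = 4 + J*m
s = -1/40 (s = 1/(-40) = -1/40 ≈ -0.025000)
W = -40/241 (W = 1/((4 + 2*(-5)) - 1/40) = 1/((4 - 10) - 1/40) = 1/(-6 - 1/40) = 1/(-241/40) = -40/241 ≈ -0.16598)
(o + 6395) + (-82 + W)**2 = (-23131 + 6395) + (-82 - 40/241)**2 = -16736 + (-19802/241)**2 = -16736 + 392119204/58081 = -579924412/58081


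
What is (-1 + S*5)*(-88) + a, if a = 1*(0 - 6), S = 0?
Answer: 82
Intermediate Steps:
a = -6 (a = 1*(-6) = -6)
(-1 + S*5)*(-88) + a = (-1 + 0*5)*(-88) - 6 = (-1 + 0)*(-88) - 6 = -1*(-88) - 6 = 88 - 6 = 82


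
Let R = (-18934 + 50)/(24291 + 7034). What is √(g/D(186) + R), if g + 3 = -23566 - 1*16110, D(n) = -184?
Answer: 9*√881982382162/576380 ≈ 14.664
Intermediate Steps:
g = -39679 (g = -3 + (-23566 - 1*16110) = -3 + (-23566 - 16110) = -3 - 39676 = -39679)
R = -18884/31325 ≈ -0.60284
√(g/D(186) + R) = √(-39679/(-184) - 18884/31325) = √(-39679*(-1/184) - 18884/31325) = √(39679/184 - 18884/31325) = √(1239470019/5763800) = 9*√881982382162/576380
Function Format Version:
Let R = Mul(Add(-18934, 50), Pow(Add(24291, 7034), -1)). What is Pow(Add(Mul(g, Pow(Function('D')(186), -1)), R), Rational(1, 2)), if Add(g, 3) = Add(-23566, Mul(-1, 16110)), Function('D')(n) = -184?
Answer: Mul(Rational(9, 576380), Pow(881982382162, Rational(1, 2))) ≈ 14.664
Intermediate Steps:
g = -39679 (g = Add(-3, Add(-23566, Mul(-1, 16110))) = Add(-3, Add(-23566, -16110)) = Add(-3, -39676) = -39679)
R = Rational(-18884, 31325) (R = Mul(-18884, Pow(31325, -1)) = Mul(-18884, Rational(1, 31325)) = Rational(-18884, 31325) ≈ -0.60284)
Pow(Add(Mul(g, Pow(Function('D')(186), -1)), R), Rational(1, 2)) = Pow(Add(Mul(-39679, Pow(-184, -1)), Rational(-18884, 31325)), Rational(1, 2)) = Pow(Add(Mul(-39679, Rational(-1, 184)), Rational(-18884, 31325)), Rational(1, 2)) = Pow(Add(Rational(39679, 184), Rational(-18884, 31325)), Rational(1, 2)) = Pow(Rational(1239470019, 5763800), Rational(1, 2)) = Mul(Rational(9, 576380), Pow(881982382162, Rational(1, 2)))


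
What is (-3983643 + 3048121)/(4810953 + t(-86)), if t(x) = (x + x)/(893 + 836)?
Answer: -1617517538/8318137565 ≈ -0.19446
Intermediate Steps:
t(x) = 2*x/1729 (t(x) = (2*x)/1729 = (2*x)*(1/1729) = 2*x/1729)
(-3983643 + 3048121)/(4810953 + t(-86)) = (-3983643 + 3048121)/(4810953 + (2/1729)*(-86)) = -935522/(4810953 - 172/1729) = -935522/8318137565/1729 = -935522*1729/8318137565 = -1617517538/8318137565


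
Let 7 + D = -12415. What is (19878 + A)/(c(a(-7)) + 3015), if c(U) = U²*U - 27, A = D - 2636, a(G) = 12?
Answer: 1205/1179 ≈ 1.0221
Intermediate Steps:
D = -12422 (D = -7 - 12415 = -12422)
A = -15058 (A = -12422 - 2636 = -15058)
c(U) = -27 + U³ (c(U) = U³ - 27 = -27 + U³)
(19878 + A)/(c(a(-7)) + 3015) = (19878 - 15058)/((-27 + 12³) + 3015) = 4820/((-27 + 1728) + 3015) = 4820/(1701 + 3015) = 4820/4716 = 4820*(1/4716) = 1205/1179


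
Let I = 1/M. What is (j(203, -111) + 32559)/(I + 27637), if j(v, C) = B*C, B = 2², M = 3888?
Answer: 124863120/107452657 ≈ 1.1620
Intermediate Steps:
I = 1/3888 ≈ 0.00025720
B = 4
j(v, C) = 4*C
(j(203, -111) + 32559)/(I + 27637) = (4*(-111) + 32559)/(1/3888 + 27637) = (-444 + 32559)/(107452657/3888) = 32115*(3888/107452657) = 124863120/107452657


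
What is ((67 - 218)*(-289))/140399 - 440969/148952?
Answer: -55411490303/20912711848 ≈ -2.6497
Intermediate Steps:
((67 - 218)*(-289))/140399 - 440969/148952 = -151*(-289)*(1/140399) - 440969*1/148952 = 43639*(1/140399) - 440969/148952 = 43639/140399 - 440969/148952 = -55411490303/20912711848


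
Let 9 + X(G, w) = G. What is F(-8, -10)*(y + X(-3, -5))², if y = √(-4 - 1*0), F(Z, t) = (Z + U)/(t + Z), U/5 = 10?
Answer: -980/3 + 112*I ≈ -326.67 + 112.0*I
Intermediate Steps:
U = 50 (U = 5*10 = 50)
X(G, w) = -9 + G
F(Z, t) = (50 + Z)/(Z + t) (F(Z, t) = (Z + 50)/(t + Z) = (50 + Z)/(Z + t))
y = 2*I (y = √(-4 + 0) = √(-4) = 2*I ≈ 2.0*I)
F(-8, -10)*(y + X(-3, -5))² = ((50 - 8)/(-8 - 10))*(2*I + (-9 - 3))² = (42/(-18))*(2*I - 12)² = (-1/18*42)*(-12 + 2*I)² = -7*(-12 + 2*I)²/3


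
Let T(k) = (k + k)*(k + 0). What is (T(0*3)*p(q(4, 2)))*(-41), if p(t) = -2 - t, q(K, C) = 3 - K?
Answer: 0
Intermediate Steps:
T(k) = 2*k² (T(k) = (2*k)*k = 2*k²)
(T(0*3)*p(q(4, 2)))*(-41) = ((2*(0*3)²)*(-2 - (3 - 1*4)))*(-41) = ((2*0²)*(-2 - (3 - 4)))*(-41) = ((2*0)*(-2 - 1*(-1)))*(-41) = (0*(-2 + 1))*(-41) = (0*(-1))*(-41) = 0*(-41) = 0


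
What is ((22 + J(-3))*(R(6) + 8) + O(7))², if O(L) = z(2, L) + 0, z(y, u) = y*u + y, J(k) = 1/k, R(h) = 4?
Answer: 76176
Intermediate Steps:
z(y, u) = y + u*y (z(y, u) = u*y + y = y + u*y)
O(L) = 2 + 2*L (O(L) = 2*(1 + L) + 0 = (2 + 2*L) + 0 = 2 + 2*L)
((22 + J(-3))*(R(6) + 8) + O(7))² = ((22 + 1/(-3))*(4 + 8) + (2 + 2*7))² = ((22 - ⅓)*12 + (2 + 14))² = ((65/3)*12 + 16)² = (260 + 16)² = 276² = 76176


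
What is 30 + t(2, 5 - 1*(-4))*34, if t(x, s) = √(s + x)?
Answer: 30 + 34*√11 ≈ 142.77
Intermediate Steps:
30 + t(2, 5 - 1*(-4))*34 = 30 + √((5 - 1*(-4)) + 2)*34 = 30 + √((5 + 4) + 2)*34 = 30 + √(9 + 2)*34 = 30 + √11*34 = 30 + 34*√11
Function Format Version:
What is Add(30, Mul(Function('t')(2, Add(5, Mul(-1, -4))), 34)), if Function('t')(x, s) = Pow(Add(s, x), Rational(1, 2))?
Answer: Add(30, Mul(34, Pow(11, Rational(1, 2)))) ≈ 142.77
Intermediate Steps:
Add(30, Mul(Function('t')(2, Add(5, Mul(-1, -4))), 34)) = Add(30, Mul(Pow(Add(Add(5, Mul(-1, -4)), 2), Rational(1, 2)), 34)) = Add(30, Mul(Pow(Add(Add(5, 4), 2), Rational(1, 2)), 34)) = Add(30, Mul(Pow(Add(9, 2), Rational(1, 2)), 34)) = Add(30, Mul(Pow(11, Rational(1, 2)), 34)) = Add(30, Mul(34, Pow(11, Rational(1, 2))))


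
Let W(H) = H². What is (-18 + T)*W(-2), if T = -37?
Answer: -220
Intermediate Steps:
(-18 + T)*W(-2) = (-18 - 37)*(-2)² = -55*4 = -220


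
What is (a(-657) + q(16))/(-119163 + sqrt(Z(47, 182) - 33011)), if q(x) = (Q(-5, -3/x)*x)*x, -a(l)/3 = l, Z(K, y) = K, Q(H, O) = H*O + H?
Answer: -36980251/4733284511 - 1862*I*sqrt(8241)/14199853533 ≈ -0.0078128 - 1.1904e-5*I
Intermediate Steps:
Q(H, O) = H + H*O
a(l) = -3*l
q(x) = x**2*(-5 + 15/x) (q(x) = ((-5*(1 - 3/x))*x)*x = ((-5 + 15/x)*x)*x = (x*(-5 + 15/x))*x = x**2*(-5 + 15/x))
(a(-657) + q(16))/(-119163 + sqrt(Z(47, 182) - 33011)) = (-3*(-657) + 5*16*(3 - 1*16))/(-119163 + sqrt(47 - 33011)) = (1971 + 5*16*(3 - 16))/(-119163 + sqrt(-32964)) = (1971 + 5*16*(-13))/(-119163 + 2*I*sqrt(8241)) = (1971 - 1040)/(-119163 + 2*I*sqrt(8241)) = 931/(-119163 + 2*I*sqrt(8241))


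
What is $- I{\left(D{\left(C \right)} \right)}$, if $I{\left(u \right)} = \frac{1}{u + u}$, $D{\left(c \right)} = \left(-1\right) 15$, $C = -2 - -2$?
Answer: $\frac{1}{30} \approx 0.033333$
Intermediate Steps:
$C = 0$ ($C = -2 + 2 = 0$)
$D{\left(c \right)} = -15$
$I{\left(u \right)} = \frac{1}{2 u}$
$- I{\left(D{\left(C \right)} \right)} = - \frac{1}{2 \left(-15\right)} = - \frac{-1}{2 \cdot 15} = \left(-1\right) \left(- \frac{1}{30}\right) = \frac{1}{30}$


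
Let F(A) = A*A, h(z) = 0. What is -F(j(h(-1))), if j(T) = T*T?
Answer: 0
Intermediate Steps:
j(T) = T**2
F(A) = A**2
-F(j(h(-1))) = -(0**2)**2 = -1*0**2 = -1*0 = 0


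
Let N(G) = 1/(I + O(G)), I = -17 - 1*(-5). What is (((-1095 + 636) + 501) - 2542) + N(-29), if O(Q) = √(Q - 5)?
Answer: -222506/89 - I*√34/178 ≈ -2500.1 - 0.032758*I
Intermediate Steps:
O(Q) = √(-5 + Q)
I = -12 (I = -17 + 5 = -12)
N(G) = 1/(-12 + √(-5 + G))
(((-1095 + 636) + 501) - 2542) + N(-29) = (((-1095 + 636) + 501) - 2542) + 1/(-12 + √(-5 - 29)) = ((-459 + 501) - 2542) + 1/(-12 + √(-34)) = (42 - 2542) + 1/(-12 + I*√34) = -2500 + 1/(-12 + I*√34)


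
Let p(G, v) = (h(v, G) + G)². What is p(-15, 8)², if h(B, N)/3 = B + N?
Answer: 1679616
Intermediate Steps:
h(B, N) = 3*B + 3*N (h(B, N) = 3*(B + N) = 3*B + 3*N)
p(G, v) = (3*v + 4*G)² (p(G, v) = ((3*v + 3*G) + G)² = ((3*G + 3*v) + G)² = (3*v + 4*G)²)
p(-15, 8)² = ((3*8 + 4*(-15))²)² = ((24 - 60)²)² = ((-36)²)² = 1296² = 1679616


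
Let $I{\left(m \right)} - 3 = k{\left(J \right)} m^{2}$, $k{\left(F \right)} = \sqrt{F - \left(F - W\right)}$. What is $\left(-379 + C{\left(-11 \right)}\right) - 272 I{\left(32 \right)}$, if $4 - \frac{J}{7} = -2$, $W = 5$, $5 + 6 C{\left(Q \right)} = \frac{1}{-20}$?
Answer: $- \frac{143501}{120} - 278528 \sqrt{5} \approx -6.24 \cdot 10^{5}$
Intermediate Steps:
$C{\left(Q \right)} = - \frac{101}{120}$ ($C{\left(Q \right)} = - \frac{5}{6} + \frac{1}{6 \left(-20\right)} = - \frac{5}{6} + \frac{1}{6} \left(- \frac{1}{20}\right) = - \frac{5}{6} - \frac{1}{120} = - \frac{101}{120}$)
$J = 42$ ($J = 28 - -14 = 28 + 14 = 42$)
$k{\left(F \right)} = \sqrt{5}$ ($k{\left(F \right)} = \sqrt{F - \left(-5 + F\right)} = \sqrt{5}$)
$I{\left(m \right)} = 3 + \sqrt{5} m^{2}$
$\left(-379 + C{\left(-11 \right)}\right) - 272 I{\left(32 \right)} = \left(-379 - \frac{101}{120}\right) - 272 \left(3 + \sqrt{5} \cdot 32^{2}\right) = - \frac{45581}{120} - 272 \left(3 + \sqrt{5} \cdot 1024\right) = - \frac{45581}{120} - 272 \left(3 + 1024 \sqrt{5}\right) = - \frac{45581}{120} - \left(816 + 278528 \sqrt{5}\right) = - \frac{143501}{120} - 278528 \sqrt{5}$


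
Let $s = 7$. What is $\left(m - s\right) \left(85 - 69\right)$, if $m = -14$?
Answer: $-336$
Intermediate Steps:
$\left(m - s\right) \left(85 - 69\right) = \left(-14 - 7\right) \left(85 - 69\right) = \left(-14 - 7\right) 16 = \left(-21\right) 16 = -336$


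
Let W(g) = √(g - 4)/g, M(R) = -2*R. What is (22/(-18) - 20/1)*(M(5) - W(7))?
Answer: 1910/9 + 191*√3/63 ≈ 217.47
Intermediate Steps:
W(g) = √(-4 + g)/g
(22/(-18) - 20/1)*(M(5) - W(7)) = (22/(-18) - 20/1)*(-2*5 - √(-4 + 7)/7) = (22*(-1/18) - 20*1)*(-10 - √3/7) = (-11/9 - 20)*(-10 - √3/7) = -191*(-10 - √3/7)/9 = 1910/9 + 191*√3/63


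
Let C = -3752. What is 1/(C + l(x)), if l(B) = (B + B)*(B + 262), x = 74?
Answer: 1/45976 ≈ 2.1750e-5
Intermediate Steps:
l(B) = 2*B*(262 + B) (l(B) = (2*B)*(262 + B) = 2*B*(262 + B))
1/(C + l(x)) = 1/(-3752 + 2*74*(262 + 74)) = 1/(-3752 + 2*74*336) = 1/(-3752 + 49728) = 1/45976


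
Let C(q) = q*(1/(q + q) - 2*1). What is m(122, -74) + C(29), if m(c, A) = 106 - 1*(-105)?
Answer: 307/2 ≈ 153.50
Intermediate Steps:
m(c, A) = 211 (m(c, A) = 106 + 105 = 211)
C(q) = q*(-2 + 1/(2*q)) (C(q) = q*(1/(2*q) - 2) = q*(-2 + 1/(2*q)))
m(122, -74) + C(29) = 211 + (½ - 2*29) = 211 + (½ - 58) = 211 - 115/2 = 307/2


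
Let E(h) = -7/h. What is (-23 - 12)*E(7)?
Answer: 35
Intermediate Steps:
(-23 - 12)*E(7) = (-23 - 12)*(-7/7) = -(-245)/7 = -35*(-1) = 35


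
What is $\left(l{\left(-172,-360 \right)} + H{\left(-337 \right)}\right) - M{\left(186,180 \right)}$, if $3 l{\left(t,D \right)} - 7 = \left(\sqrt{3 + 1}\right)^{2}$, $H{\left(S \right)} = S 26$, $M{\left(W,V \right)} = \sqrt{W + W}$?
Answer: $- \frac{26275}{3} - 2 \sqrt{93} \approx -8777.6$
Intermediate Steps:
$M{\left(W,V \right)} = \sqrt{2} \sqrt{W}$ ($M{\left(W,V \right)} = \sqrt{2 W} = \sqrt{2} \sqrt{W}$)
$H{\left(S \right)} = 26 S$
$l{\left(t,D \right)} = \frac{11}{3}$ ($l{\left(t,D \right)} = \frac{7}{3} + \frac{\left(\sqrt{3 + 1}\right)^{2}}{3} = \frac{7}{3} + \frac{\left(\sqrt{4}\right)^{2}}{3} = \frac{7}{3} + \frac{2^{2}}{3} = \frac{7}{3} + \frac{1}{3} \cdot 4 = \frac{7}{3} + \frac{4}{3} = \frac{11}{3}$)
$\left(l{\left(-172,-360 \right)} + H{\left(-337 \right)}\right) - M{\left(186,180 \right)} = \left(\frac{11}{3} + 26 \left(-337\right)\right) - \sqrt{2} \sqrt{186} = \left(\frac{11}{3} - 8762\right) - 2 \sqrt{93} = - \frac{26275}{3} - 2 \sqrt{93}$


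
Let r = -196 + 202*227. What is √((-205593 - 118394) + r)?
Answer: I*√278329 ≈ 527.57*I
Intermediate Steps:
r = 45658 (r = -196 + 45854 = 45658)
√((-205593 - 118394) + r) = √((-205593 - 118394) + 45658) = √(-323987 + 45658) = √(-278329) = I*√278329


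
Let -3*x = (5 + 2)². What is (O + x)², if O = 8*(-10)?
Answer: 83521/9 ≈ 9280.1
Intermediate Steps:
O = -80
x = -49/3 (x = -(5 + 2)²/3 = -⅓*7² = -⅓*49 = -49/3 ≈ -16.333)
(O + x)² = (-80 - 49/3)² = (-289/3)² = 83521/9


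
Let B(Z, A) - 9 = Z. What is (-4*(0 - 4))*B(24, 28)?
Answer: 528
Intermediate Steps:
B(Z, A) = 9 + Z
(-4*(0 - 4))*B(24, 28) = (-4*(0 - 4))*(9 + 24) = -4*(-4)*33 = 16*33 = 528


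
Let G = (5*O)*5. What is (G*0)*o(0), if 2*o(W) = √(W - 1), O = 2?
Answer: 0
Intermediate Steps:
o(W) = √(-1 + W)/2 (o(W) = √(W - 1)/2 = √(-1 + W)/2)
G = 50 (G = (5*2)*5 = 10*5 = 50)
(G*0)*o(0) = (50*0)*(√(-1 + 0)/2) = 0*(√(-1)/2) = 0*(I/2) = 0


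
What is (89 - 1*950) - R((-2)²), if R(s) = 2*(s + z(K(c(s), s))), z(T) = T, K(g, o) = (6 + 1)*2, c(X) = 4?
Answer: -897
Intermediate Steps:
K(g, o) = 14 (K(g, o) = 7*2 = 14)
R(s) = 28 + 2*s (R(s) = 2*(s + 14) = 2*(14 + s) = 28 + 2*s)
(89 - 1*950) - R((-2)²) = (89 - 1*950) - (28 + 2*(-2)²) = (89 - 950) - (28 + 2*4) = -861 - (28 + 8) = -861 - 1*36 = -861 - 36 = -897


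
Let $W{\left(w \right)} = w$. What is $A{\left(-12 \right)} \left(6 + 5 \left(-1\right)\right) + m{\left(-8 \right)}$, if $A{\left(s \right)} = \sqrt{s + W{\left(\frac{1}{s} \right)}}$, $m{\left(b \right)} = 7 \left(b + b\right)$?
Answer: $-112 + \frac{i \sqrt{435}}{6} \approx -112.0 + 3.4761 i$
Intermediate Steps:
$m{\left(b \right)} = 14 b$ ($m{\left(b \right)} = 7 \cdot 2 b = 14 b$)
$A{\left(s \right)} = \sqrt{s + \frac{1}{s}}$
$A{\left(-12 \right)} \left(6 + 5 \left(-1\right)\right) + m{\left(-8 \right)} = \sqrt{-12 + \frac{1}{-12}} \left(6 + 5 \left(-1\right)\right) + 14 \left(-8\right) = \sqrt{-12 - \frac{1}{12}} \left(6 - 5\right) - 112 = \sqrt{- \frac{145}{12}} \cdot 1 - 112 = \frac{i \sqrt{435}}{6} \cdot 1 - 112 = \frac{i \sqrt{435}}{6} - 112 = -112 + \frac{i \sqrt{435}}{6}$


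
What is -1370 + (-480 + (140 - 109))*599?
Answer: -270321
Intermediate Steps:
-1370 + (-480 + (140 - 109))*599 = -1370 + (-480 + 31)*599 = -1370 - 449*599 = -1370 - 268951 = -270321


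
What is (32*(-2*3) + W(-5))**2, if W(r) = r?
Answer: 38809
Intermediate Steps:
(32*(-2*3) + W(-5))**2 = (32*(-2*3) - 5)**2 = (32*(-6) - 5)**2 = (-192 - 5)**2 = (-197)**2 = 38809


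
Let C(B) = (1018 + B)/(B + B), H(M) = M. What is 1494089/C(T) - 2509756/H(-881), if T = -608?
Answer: -799791284692/180605 ≈ -4.4284e+6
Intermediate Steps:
C(B) = (1018 + B)/(2*B) (C(B) = (1018 + B)/((2*B)) = (1018 + B)*(1/(2*B)) = (1018 + B)/(2*B))
1494089/C(T) - 2509756/H(-881) = 1494089/(((½)*(1018 - 608)/(-608))) - 2509756/(-881) = 1494089/(((½)*(-1/608)*410)) - 2509756*(-1/881) = 1494089/(-205/608) + 2509756/881 = 1494089*(-608/205) + 2509756/881 = -908406112/205 + 2509756/881 = -799791284692/180605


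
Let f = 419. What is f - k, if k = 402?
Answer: 17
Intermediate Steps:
f - k = 419 - 1*402 = 419 - 402 = 17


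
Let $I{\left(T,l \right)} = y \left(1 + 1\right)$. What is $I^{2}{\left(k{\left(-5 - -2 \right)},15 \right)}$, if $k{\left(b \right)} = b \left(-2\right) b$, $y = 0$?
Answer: $0$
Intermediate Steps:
$k{\left(b \right)} = - 2 b^{2}$ ($k{\left(b \right)} = - 2 b b = - 2 b^{2}$)
$I{\left(T,l \right)} = 0$ ($I{\left(T,l \right)} = 0 \left(1 + 1\right) = 0 \cdot 2 = 0$)
$I^{2}{\left(k{\left(-5 - -2 \right)},15 \right)} = 0^{2} = 0$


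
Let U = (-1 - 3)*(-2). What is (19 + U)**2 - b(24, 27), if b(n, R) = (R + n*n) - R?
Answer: 153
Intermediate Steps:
b(n, R) = n**2 (b(n, R) = (R + n**2) - R = n**2)
U = 8 (U = -4*(-2) = 8)
(19 + U)**2 - b(24, 27) = (19 + 8)**2 - 1*24**2 = 27**2 - 1*576 = 729 - 576 = 153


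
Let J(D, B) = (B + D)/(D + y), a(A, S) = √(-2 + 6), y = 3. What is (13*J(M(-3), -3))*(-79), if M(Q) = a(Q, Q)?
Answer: 1027/5 ≈ 205.40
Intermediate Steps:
a(A, S) = 2 (a(A, S) = √4 = 2)
M(Q) = 2
J(D, B) = (B + D)/(3 + D) (J(D, B) = (B + D)/(D + 3) = (B + D)/(3 + D))
(13*J(M(-3), -3))*(-79) = (13*((-3 + 2)/(3 + 2)))*(-79) = (13*(-1/5))*(-79) = (13*((⅕)*(-1)))*(-79) = (13*(-⅕))*(-79) = -13/5*(-79) = 1027/5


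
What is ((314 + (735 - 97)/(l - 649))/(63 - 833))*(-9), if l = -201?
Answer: 1198179/327250 ≈ 3.6614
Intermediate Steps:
((314 + (735 - 97)/(l - 649))/(63 - 833))*(-9) = ((314 + (735 - 97)/(-201 - 649))/(63 - 833))*(-9) = ((314 + 638/(-850))/(-770))*(-9) = ((314 + 638*(-1/850))*(-1/770))*(-9) = ((314 - 319/425)*(-1/770))*(-9) = ((133131/425)*(-1/770))*(-9) = -133131/327250*(-9) = 1198179/327250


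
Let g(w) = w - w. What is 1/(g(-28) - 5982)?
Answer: -1/5982 ≈ -0.00016717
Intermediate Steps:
g(w) = 0
1/(g(-28) - 5982) = 1/(0 - 5982) = 1/(-5982) = -1/5982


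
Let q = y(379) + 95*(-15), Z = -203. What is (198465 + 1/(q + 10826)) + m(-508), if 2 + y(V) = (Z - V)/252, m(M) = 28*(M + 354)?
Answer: 76624617175/394661 ≈ 1.9415e+5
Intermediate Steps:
m(M) = 9912 + 28*M (m(M) = 28*(354 + M) = 9912 + 28*M)
y(V) = -101/36 - V/252 (y(V) = -2 + (-203 - V)/252 = -2 + (-203 - V)*(1/252) = -2 + (-29/36 - V/252) = -101/36 - V/252)
q = -60031/42 (q = (-101/36 - 1/252*379) + 95*(-15) = (-101/36 - 379/252) - 1425 = -181/42 - 1425 = -60031/42 ≈ -1429.3)
(198465 + 1/(q + 10826)) + m(-508) = (198465 + 1/(-60031/42 + 10826)) + (9912 + 28*(-508)) = (198465 + 1/(394661/42)) + (9912 - 14224) = (198465 + 42/394661) - 4312 = 78326395407/394661 - 4312 = 76624617175/394661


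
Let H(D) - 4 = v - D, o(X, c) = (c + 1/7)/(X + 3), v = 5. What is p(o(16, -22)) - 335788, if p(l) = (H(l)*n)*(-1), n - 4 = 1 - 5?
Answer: -335788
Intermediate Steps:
o(X, c) = (⅐ + c)/(3 + X) (o(X, c) = (c + ⅐)/(3 + X) = (⅐ + c)/(3 + X))
H(D) = 9 - D (H(D) = 4 + (5 - D) = 9 - D)
n = 0 (n = 4 + (1 - 5) = 4 - 4 = 0)
p(l) = 0 (p(l) = ((9 - l)*0)*(-1) = 0*(-1) = 0)
p(o(16, -22)) - 335788 = 0 - 335788 = -335788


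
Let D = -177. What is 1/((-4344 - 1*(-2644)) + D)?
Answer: -1/1877 ≈ -0.00053276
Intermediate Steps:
1/((-4344 - 1*(-2644)) + D) = 1/((-4344 - 1*(-2644)) - 177) = 1/((-4344 + 2644) - 177) = 1/(-1700 - 177) = 1/(-1877) = -1/1877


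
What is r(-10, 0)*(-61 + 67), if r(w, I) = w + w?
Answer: -120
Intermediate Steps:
r(w, I) = 2*w
r(-10, 0)*(-61 + 67) = (2*(-10))*(-61 + 67) = -20*6 = -120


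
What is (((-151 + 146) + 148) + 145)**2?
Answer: 82944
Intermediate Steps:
(((-151 + 146) + 148) + 145)**2 = ((-5 + 148) + 145)**2 = (143 + 145)**2 = 288**2 = 82944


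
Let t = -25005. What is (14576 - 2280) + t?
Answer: -12709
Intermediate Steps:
(14576 - 2280) + t = (14576 - 2280) - 25005 = 12296 - 25005 = -12709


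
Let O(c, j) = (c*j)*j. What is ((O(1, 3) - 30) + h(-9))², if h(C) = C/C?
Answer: 400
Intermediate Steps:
O(c, j) = c*j²
h(C) = 1
((O(1, 3) - 30) + h(-9))² = ((1*3² - 30) + 1)² = ((1*9 - 30) + 1)² = ((9 - 30) + 1)² = (-21 + 1)² = (-20)² = 400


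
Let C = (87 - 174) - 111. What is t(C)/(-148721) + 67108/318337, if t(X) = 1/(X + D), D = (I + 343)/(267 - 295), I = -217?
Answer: 4042050028214/19174075775685 ≈ 0.21081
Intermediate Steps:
D = -9/2 (D = (-217 + 343)/(267 - 295) = 126/(-28) = 126*(-1/28) = -9/2 ≈ -4.5000)
C = -198 (C = -87 - 111 = -198)
t(X) = 1/(-9/2 + X) (t(X) = 1/(X - 9/2) = 1/(-9/2 + X))
t(C)/(-148721) + 67108/318337 = (2/(-9 + 2*(-198)))/(-148721) + 67108/318337 = (2/(-9 - 396))*(-1/148721) + 67108*(1/318337) = (2/(-405))*(-1/148721) + 67108/318337 = (2*(-1/405))*(-1/148721) + 67108/318337 = -2/405*(-1/148721) + 67108/318337 = 2/60232005 + 67108/318337 = 4042050028214/19174075775685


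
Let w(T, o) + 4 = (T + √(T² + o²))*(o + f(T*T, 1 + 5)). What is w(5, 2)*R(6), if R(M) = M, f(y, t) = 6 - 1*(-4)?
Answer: 336 + 72*√29 ≈ 723.73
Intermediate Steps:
f(y, t) = 10 (f(y, t) = 6 + 4 = 10)
w(T, o) = -4 + (10 + o)*(T + √(T² + o²)) (w(T, o) = -4 + (T + √(T² + o²))*(o + 10) = -4 + (T + √(T² + o²))*(10 + o) = -4 + (10 + o)*(T + √(T² + o²)))
w(5, 2)*R(6) = (-4 + 10*5 + 10*√(5² + 2²) + 5*2 + 2*√(5² + 2²))*6 = (-4 + 50 + 10*√(25 + 4) + 10 + 2*√(25 + 4))*6 = (-4 + 50 + 10*√29 + 10 + 2*√29)*6 = (56 + 12*√29)*6 = 336 + 72*√29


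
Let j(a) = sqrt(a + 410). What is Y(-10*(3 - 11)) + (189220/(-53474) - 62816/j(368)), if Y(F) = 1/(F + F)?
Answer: -15110863/4277920 - 31408*sqrt(778)/389 ≈ -2255.6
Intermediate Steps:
j(a) = sqrt(410 + a)
Y(F) = 1/(2*F)
Y(-10*(3 - 11)) + (189220/(-53474) - 62816/j(368)) = 1/(2*((-10*(3 - 11)))) + (189220/(-53474) - 62816/sqrt(410 + 368)) = 1/(2*((-10*(-8)))) + (189220*(-1/53474) - 62816*sqrt(778)/778) = (1/2)/80 + (-94610/26737 - 31408*sqrt(778)/389) = (1/2)*(1/80) + (-94610/26737 - 31408*sqrt(778)/389) = 1/160 + (-94610/26737 - 31408*sqrt(778)/389) = -15110863/4277920 - 31408*sqrt(778)/389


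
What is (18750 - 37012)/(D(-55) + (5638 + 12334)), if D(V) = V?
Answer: -794/779 ≈ -1.0193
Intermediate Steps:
(18750 - 37012)/(D(-55) + (5638 + 12334)) = (18750 - 37012)/(-55 + (5638 + 12334)) = -18262/(-55 + 17972) = -18262/17917 = -18262*1/17917 = -794/779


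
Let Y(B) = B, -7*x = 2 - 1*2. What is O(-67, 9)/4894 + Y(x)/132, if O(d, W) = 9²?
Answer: 81/4894 ≈ 0.016551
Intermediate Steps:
O(d, W) = 81
x = 0 (x = -(2 - 1*2)/7 = -(2 - 2)/7 = -⅐*0 = 0)
O(-67, 9)/4894 + Y(x)/132 = 81/4894 + 0/132 = 81*(1/4894) + 0*(1/132) = 81/4894 + 0 = 81/4894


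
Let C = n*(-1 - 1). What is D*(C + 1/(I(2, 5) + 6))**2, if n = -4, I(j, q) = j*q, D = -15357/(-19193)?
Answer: 255555837/4913408 ≈ 52.012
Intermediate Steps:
D = 15357/19193 (D = -15357*(-1/19193) = 15357/19193 ≈ 0.80014)
C = 8 (C = -4*(-1 - 1) = -4*(-2) = 8)
D*(C + 1/(I(2, 5) + 6))**2 = 15357*(8 + 1/(2*5 + 6))**2/19193 = 15357*(8 + 1/(10 + 6))**2/19193 = 15357*(8 + 1/16)**2/19193 = 15357*(129/16)**2/19193 = (15357/19193)*(16641/256) = 255555837/4913408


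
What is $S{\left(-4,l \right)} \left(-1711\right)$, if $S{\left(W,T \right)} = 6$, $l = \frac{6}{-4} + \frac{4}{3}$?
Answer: $-10266$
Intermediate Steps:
$l = - \frac{1}{6}$ ($l = 6 \left(- \frac{1}{4}\right) + 4 \cdot \frac{1}{3} = - \frac{3}{2} + \frac{4}{3} = - \frac{1}{6} \approx -0.16667$)
$S{\left(-4,l \right)} \left(-1711\right) = 6 \left(-1711\right) = -10266$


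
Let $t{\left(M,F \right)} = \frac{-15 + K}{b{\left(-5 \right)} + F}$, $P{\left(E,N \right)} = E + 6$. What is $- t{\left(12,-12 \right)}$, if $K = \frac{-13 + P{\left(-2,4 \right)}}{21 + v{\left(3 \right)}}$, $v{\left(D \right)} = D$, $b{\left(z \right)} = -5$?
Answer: $- \frac{123}{136} \approx -0.90441$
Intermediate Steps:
$P{\left(E,N \right)} = 6 + E$
$K = - \frac{3}{8}$ ($K = \frac{-13 + \left(6 - 2\right)}{21 + 3} = \frac{-13 + 4}{24} = \left(-9\right) \frac{1}{24} = - \frac{3}{8} \approx -0.375$)
$t{\left(M,F \right)} = - \frac{123}{8 \left(-5 + F\right)}$ ($t{\left(M,F \right)} = \frac{-15 - \frac{3}{8}}{-5 + F} = - \frac{123}{8 \left(-5 + F\right)}$)
$- t{\left(12,-12 \right)} = - \frac{-123}{-40 + 8 \left(-12\right)} = - \frac{-123}{-40 - 96} = - \frac{-123}{-136} = - \frac{\left(-123\right) \left(-1\right)}{136} = \left(-1\right) \frac{123}{136} = - \frac{123}{136}$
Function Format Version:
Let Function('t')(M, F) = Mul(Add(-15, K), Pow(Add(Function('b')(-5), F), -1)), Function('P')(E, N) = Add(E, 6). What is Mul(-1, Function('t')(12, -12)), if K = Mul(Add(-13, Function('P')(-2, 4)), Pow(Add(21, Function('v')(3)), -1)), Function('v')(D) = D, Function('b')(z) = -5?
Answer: Rational(-123, 136) ≈ -0.90441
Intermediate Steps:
Function('P')(E, N) = Add(6, E)
K = Rational(-3, 8) (K = Mul(Add(-13, Add(6, -2)), Pow(Add(21, 3), -1)) = Mul(Add(-13, 4), Pow(24, -1)) = Mul(-9, Rational(1, 24)) = Rational(-3, 8) ≈ -0.37500)
Function('t')(M, F) = Mul(Rational(-123, 8), Pow(Add(-5, F), -1)) (Function('t')(M, F) = Mul(Add(-15, Rational(-3, 8)), Pow(Add(-5, F), -1)) = Mul(Rational(-123, 8), Pow(Add(-5, F), -1)))
Mul(-1, Function('t')(12, -12)) = Mul(-1, Mul(-123, Pow(Add(-40, Mul(8, -12)), -1))) = Mul(-1, Mul(-123, Pow(Add(-40, -96), -1))) = Mul(-1, Mul(-123, Pow(-136, -1))) = Mul(-1, Mul(-123, Rational(-1, 136))) = Mul(-1, Rational(123, 136)) = Rational(-123, 136)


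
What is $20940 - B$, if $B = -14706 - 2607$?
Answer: $38253$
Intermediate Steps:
$B = -17313$
$20940 - B = 20940 - -17313 = 20940 + 17313 = 38253$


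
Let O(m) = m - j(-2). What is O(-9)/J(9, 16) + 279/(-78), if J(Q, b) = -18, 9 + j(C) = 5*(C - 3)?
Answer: -581/117 ≈ -4.9658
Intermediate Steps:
j(C) = -24 + 5*C (j(C) = -9 + 5*(C - 3) = -9 + 5*(-3 + C) = -9 + (-15 + 5*C) = -24 + 5*C)
O(m) = 34 + m (O(m) = m - (-24 + 5*(-2)) = m - (-24 - 10) = m - 1*(-34) = m + 34 = 34 + m)
O(-9)/J(9, 16) + 279/(-78) = (34 - 9)/(-18) + 279/(-78) = 25*(-1/18) + 279*(-1/78) = -25/18 - 93/26 = -581/117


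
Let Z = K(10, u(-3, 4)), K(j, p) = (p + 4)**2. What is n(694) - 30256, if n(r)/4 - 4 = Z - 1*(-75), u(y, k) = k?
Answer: -29684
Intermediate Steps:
K(j, p) = (4 + p)**2
Z = 64 (Z = (4 + 4)**2 = 8**2 = 64)
n(r) = 572 (n(r) = 16 + 4*(64 - 1*(-75)) = 16 + 4*(64 + 75) = 16 + 4*139 = 16 + 556 = 572)
n(694) - 30256 = 572 - 30256 = -29684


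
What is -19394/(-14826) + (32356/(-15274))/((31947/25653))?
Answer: -33839706479/86124671367 ≈ -0.39292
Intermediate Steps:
-19394/(-14826) + (32356/(-15274))/((31947/25653)) = -19394*(-1/14826) + (32356*(-1/15274))/((31947*(1/25653))) = 9697/7413 - 16178/(7637*10649/8551) = 9697/7413 - 16178/7637*8551/10649 = 9697/7413 - 138338078/81326413 = -33839706479/86124671367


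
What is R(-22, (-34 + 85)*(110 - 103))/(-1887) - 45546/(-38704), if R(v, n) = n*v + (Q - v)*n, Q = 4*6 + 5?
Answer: -3085855/716024 ≈ -4.3097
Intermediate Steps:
Q = 29 (Q = 24 + 5 = 29)
R(v, n) = n*v + n*(29 - v) (R(v, n) = n*v + (29 - v)*n = n*v + n*(29 - v))
R(-22, (-34 + 85)*(110 - 103))/(-1887) - 45546/(-38704) = (29*((-34 + 85)*(110 - 103)))/(-1887) - 45546/(-38704) = (29*(51*7))*(-1/1887) - 45546*(-1/38704) = (29*357)*(-1/1887) + 22773/19352 = 10353*(-1/1887) + 22773/19352 = -203/37 + 22773/19352 = -3085855/716024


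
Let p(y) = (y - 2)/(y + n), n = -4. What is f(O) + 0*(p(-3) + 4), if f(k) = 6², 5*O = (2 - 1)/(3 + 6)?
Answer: 36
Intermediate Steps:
O = 1/45 (O = ((2 - 1)/(3 + 6))/5 = (1/9)/5 = (1*(⅑))/5 = (⅕)*(⅑) = 1/45 ≈ 0.022222)
p(y) = (-2 + y)/(-4 + y) (p(y) = (y - 2)/(y - 4) = (-2 + y)/(-4 + y))
f(k) = 36
f(O) + 0*(p(-3) + 4) = 36 + 0*((-2 - 3)/(-4 - 3) + 4) = 36 + 0*(-5/(-7) + 4) = 36 + 0*(-⅐*(-5) + 4) = 36 + 0*(5/7 + 4) = 36 + 0*(33/7) = 36 + 0 = 36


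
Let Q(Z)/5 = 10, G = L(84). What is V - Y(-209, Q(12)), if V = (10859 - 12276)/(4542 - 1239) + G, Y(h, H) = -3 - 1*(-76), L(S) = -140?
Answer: -704956/3303 ≈ -213.43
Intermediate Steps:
G = -140
Q(Z) = 50 (Q(Z) = 5*10 = 50)
Y(h, H) = 73 (Y(h, H) = -3 + 76 = 73)
V = -463837/3303 (V = (10859 - 12276)/(4542 - 1239) - 140 = -1417/3303 - 140 = -463837/3303 ≈ -140.43)
V - Y(-209, Q(12)) = -463837/3303 - 1*73 = -463837/3303 - 73 = -704956/3303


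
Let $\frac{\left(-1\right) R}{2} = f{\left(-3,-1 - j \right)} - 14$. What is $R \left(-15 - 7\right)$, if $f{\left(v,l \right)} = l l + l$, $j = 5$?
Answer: $704$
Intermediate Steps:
$f{\left(v,l \right)} = l + l^{2}$ ($f{\left(v,l \right)} = l^{2} + l = l + l^{2}$)
$R = -32$ ($R = - 2 \left(\left(-1 - 5\right) \left(1 - 6\right) - 14\right) = - 2 \left(- 6 \left(1 - 6\right) - 14\right) = - 2 \left(\left(-6\right) \left(-5\right) - 14\right) = - 2 \left(30 - 14\right) = \left(-2\right) 16 = -32$)
$R \left(-15 - 7\right) = - 32 \left(-15 - 7\right) = \left(-32\right) \left(-22\right) = 704$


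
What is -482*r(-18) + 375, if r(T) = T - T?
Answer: 375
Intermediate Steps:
r(T) = 0
-482*r(-18) + 375 = -482*0 + 375 = 0 + 375 = 375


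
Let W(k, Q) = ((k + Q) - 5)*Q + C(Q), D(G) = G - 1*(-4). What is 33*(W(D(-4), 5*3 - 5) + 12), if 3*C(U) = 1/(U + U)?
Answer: 40931/20 ≈ 2046.6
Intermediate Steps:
C(U) = 1/(6*U) (C(U) = 1/(3*(U + U)) = 1/(3*((2*U))) = (1/(2*U))/3 = 1/(6*U))
D(G) = 4 + G (D(G) = G + 4 = 4 + G)
W(k, Q) = 1/(6*Q) + Q*(-5 + Q + k) (W(k, Q) = ((k + Q) - 5)*Q + 1/(6*Q) = ((Q + k) - 5)*Q + 1/(6*Q) = (-5 + Q + k)*Q + 1/(6*Q) = Q*(-5 + Q + k) + 1/(6*Q) = 1/(6*Q) + Q*(-5 + Q + k))
33*(W(D(-4), 5*3 - 5) + 12) = 33*((1 + 6*(5*3 - 5)²*(-5 + (5*3 - 5) + (4 - 4)))/(6*(5*3 - 5)) + 12) = 33*((1 + 6*(15 - 5)²*(-5 + (15 - 5) + 0))/(6*(15 - 5)) + 12) = 33*((⅙)*(1 + 6*10²*(-5 + 10 + 0))/10 + 12) = 33*((⅙)*(⅒)*(1 + 6*100*5) + 12) = 33*((⅙)*(⅒)*(1 + 3000) + 12) = 33*((⅙)*(⅒)*3001 + 12) = 33*(3001/60 + 12) = 33*(3721/60) = 40931/20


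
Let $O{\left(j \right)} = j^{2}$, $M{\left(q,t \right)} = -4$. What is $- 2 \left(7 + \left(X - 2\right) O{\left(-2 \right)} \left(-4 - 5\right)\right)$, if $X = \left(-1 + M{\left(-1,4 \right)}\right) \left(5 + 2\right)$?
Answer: $-2678$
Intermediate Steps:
$X = -35$ ($X = \left(-1 - 4\right) \left(5 + 2\right) = \left(-5\right) 7 = -35$)
$- 2 \left(7 + \left(X - 2\right) O{\left(-2 \right)} \left(-4 - 5\right)\right) = - 2 \left(7 + \left(-35 - 2\right) \left(-2\right)^{2} \left(-4 - 5\right)\right) = - 2 \left(7 + \left(-37\right) 4 \left(-9\right)\right) = - 2 \left(7 - -1332\right) = - 2 \left(7 + 1332\right) = \left(-2\right) 1339 = -2678$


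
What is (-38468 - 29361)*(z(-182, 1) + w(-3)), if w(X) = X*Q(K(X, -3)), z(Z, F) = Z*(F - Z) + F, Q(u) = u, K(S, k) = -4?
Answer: 2258230897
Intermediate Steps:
z(Z, F) = F + Z*(F - Z)
w(X) = -4*X (w(X) = X*(-4) = -4*X)
(-38468 - 29361)*(z(-182, 1) + w(-3)) = (-38468 - 29361)*((1 - 1*(-182)² + 1*(-182)) - 4*(-3)) = -67829*((1 - 1*33124 - 182) + 12) = -67829*((1 - 33124 - 182) + 12) = -67829*(-33305 + 12) = -67829*(-33293) = 2258230897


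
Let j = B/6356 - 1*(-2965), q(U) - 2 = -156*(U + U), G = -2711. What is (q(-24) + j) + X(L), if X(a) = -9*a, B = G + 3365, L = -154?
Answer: 37631025/3178 ≈ 11841.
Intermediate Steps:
q(U) = 2 - 312*U (q(U) = 2 - 156*(U + U) = 2 - 312*U)
B = 654 (B = -2711 + 3365 = 654)
j = 9423097/3178 (j = 654/6356 - 1*(-2965) = 654*(1/6356) + 2965 = 327/3178 + 2965 = 9423097/3178 ≈ 2965.1)
(q(-24) + j) + X(L) = ((2 - 312*(-24)) + 9423097/3178) - 9*(-154) = ((2 + 7488) + 9423097/3178) + 1386 = (7490 + 9423097/3178) + 1386 = 33226317/3178 + 1386 = 37631025/3178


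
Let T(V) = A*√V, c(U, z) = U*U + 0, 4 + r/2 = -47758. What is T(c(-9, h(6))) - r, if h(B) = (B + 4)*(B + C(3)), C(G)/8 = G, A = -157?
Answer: 94111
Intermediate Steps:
r = -95524 (r = -8 + 2*(-47758) = -8 - 95516 = -95524)
C(G) = 8*G
h(B) = (4 + B)*(24 + B) (h(B) = (B + 4)*(B + 8*3) = (4 + B)*(B + 24) = (4 + B)*(24 + B))
c(U, z) = U² (c(U, z) = U² + 0 = U²)
T(V) = -157*√V
T(c(-9, h(6))) - r = -157*√((-9)²) - 1*(-95524) = -157*√81 + 95524 = -157*9 + 95524 = -1413 + 95524 = 94111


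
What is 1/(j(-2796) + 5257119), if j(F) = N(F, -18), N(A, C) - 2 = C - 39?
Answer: 1/5257064 ≈ 1.9022e-7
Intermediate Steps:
N(A, C) = -37 + C (N(A, C) = 2 + (C - 39) = 2 + (-39 + C) = -37 + C)
j(F) = -55 (j(F) = -37 - 18 = -55)
1/(j(-2796) + 5257119) = 1/(-55 + 5257119) = 1/5257064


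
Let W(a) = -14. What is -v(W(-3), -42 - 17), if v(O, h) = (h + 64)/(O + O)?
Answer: 5/28 ≈ 0.17857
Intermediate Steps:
v(O, h) = (64 + h)/(2*O) (v(O, h) = (64 + h)/((2*O)) = (64 + h)*(1/(2*O)) = (64 + h)/(2*O))
-v(W(-3), -42 - 17) = -(64 + (-42 - 17))/(2*(-14)) = -(-1)*(64 - 59)/(2*14) = -(-1)*5/(2*14) = -1*(-5/28) = 5/28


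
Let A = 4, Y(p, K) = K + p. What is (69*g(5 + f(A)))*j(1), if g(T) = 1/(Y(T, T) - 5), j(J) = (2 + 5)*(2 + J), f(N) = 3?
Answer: 1449/11 ≈ 131.73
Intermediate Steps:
j(J) = 14 + 7*J (j(J) = 7*(2 + J) = 14 + 7*J)
g(T) = 1/(-5 + 2*T) (g(T) = 1/((T + T) - 5) = 1/(2*T - 5) = 1/(-5 + 2*T))
(69*g(5 + f(A)))*j(1) = (69/(-5 + 2*(5 + 3)))*(14 + 7*1) = (69/(-5 + 2*8))*(14 + 7) = (69/(-5 + 16))*21 = (69/11)*21 = 1449/11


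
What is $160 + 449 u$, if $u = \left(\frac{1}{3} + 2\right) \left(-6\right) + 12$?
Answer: $-738$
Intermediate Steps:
$u = -2$ ($u = \left(\frac{1}{3} + 2\right) \left(-6\right) + 12 = \frac{7}{3} \left(-6\right) + 12 = -14 + 12 = -2$)
$160 + 449 u = 160 + 449 \left(-2\right) = 160 - 898 = -738$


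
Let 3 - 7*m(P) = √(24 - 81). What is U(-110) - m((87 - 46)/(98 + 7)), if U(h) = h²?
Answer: 84697/7 + I*√57/7 ≈ 12100.0 + 1.0785*I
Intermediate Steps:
m(P) = 3/7 - I*√57/7 (m(P) = 3/7 - √(24 - 81)/7 = 3/7 - I*√57/7)
U(-110) - m((87 - 46)/(98 + 7)) = (-110)² - (3/7 - I*√57/7) = 12100 + (-3/7 + I*√57/7) = 84697/7 + I*√57/7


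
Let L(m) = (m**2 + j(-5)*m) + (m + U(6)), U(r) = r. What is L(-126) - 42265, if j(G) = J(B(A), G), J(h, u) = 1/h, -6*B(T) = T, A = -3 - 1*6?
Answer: -26593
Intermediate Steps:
A = -9 (A = -3 - 6 = -9)
B(T) = -T/6
j(G) = 2/3 (j(G) = 1/(-1/6*(-9)) = 1/(3/2) = 2/3)
L(m) = 6 + m**2 + 5*m/3 (L(m) = (m**2 + 2*m/3) + (m + 6) = (m**2 + 2*m/3) + (6 + m) = 6 + m**2 + 5*m/3)
L(-126) - 42265 = (6 + (-126)**2 + (5/3)*(-126)) - 42265 = (6 + 15876 - 210) - 42265 = 15672 - 42265 = -26593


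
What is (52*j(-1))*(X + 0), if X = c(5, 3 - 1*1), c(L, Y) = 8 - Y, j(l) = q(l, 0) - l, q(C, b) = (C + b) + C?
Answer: -312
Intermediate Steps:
q(C, b) = b + 2*C
j(l) = l (j(l) = (0 + 2*l) - l = 2*l - l = l)
X = 6 (X = 8 - (3 - 1*1) = 8 - (3 - 1) = 8 - 1*2 = 8 - 2 = 6)
(52*j(-1))*(X + 0) = (52*(-1))*(6 + 0) = -52*6 = -312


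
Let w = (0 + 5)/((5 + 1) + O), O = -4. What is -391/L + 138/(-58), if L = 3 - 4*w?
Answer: 10856/203 ≈ 53.478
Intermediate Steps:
w = 5/2 (w = (0 + 5)/((5 + 1) - 4) = 5/(6 - 4) = 5/2 ≈ 2.5000)
L = -7 (L = 3 - 4*5/2 = 3 - 10 = -7)
-391/L + 138/(-58) = -391/(-7) + 138/(-58) = -391*(-⅐) + 138*(-1/58) = 391/7 - 69/29 = 10856/203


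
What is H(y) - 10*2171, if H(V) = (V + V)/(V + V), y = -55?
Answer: -21709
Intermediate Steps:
H(V) = 1 (H(V) = (2*V)/((2*V)) = (2*V)*(1/(2*V)) = 1)
H(y) - 10*2171 = 1 - 10*2171 = 1 - 1*21710 = 1 - 21710 = -21709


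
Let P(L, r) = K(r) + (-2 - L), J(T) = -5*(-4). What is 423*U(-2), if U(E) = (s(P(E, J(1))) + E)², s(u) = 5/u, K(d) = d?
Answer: 20727/16 ≈ 1295.4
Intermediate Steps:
J(T) = 20
P(L, r) = -2 + r - L (P(L, r) = r + (-2 - L) = -2 + r - L)
U(E) = (E + 5/(18 - E))² (U(E) = (5/(-2 + 20 - E) + E)² = (5/(18 - E) + E)² = (E + 5/(18 - E))²)
423*U(-2) = 423*(-2 - 5/(-18 - 2))² = 423*(-2 - 5/(-20))² = 423*(-2 - 5*(-1/20))² = 423*(-2 + ¼)² = 423*(-7/4)² = 423*(49/16) = 20727/16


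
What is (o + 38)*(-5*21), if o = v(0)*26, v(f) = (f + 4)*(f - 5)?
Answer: 50610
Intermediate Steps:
v(f) = (-5 + f)*(4 + f) (v(f) = (4 + f)*(-5 + f) = (-5 + f)*(4 + f))
o = -520 (o = (-20 + 0² - 1*0)*26 = (-20 + 0 + 0)*26 = -20*26 = -520)
(o + 38)*(-5*21) = (-520 + 38)*(-5*21) = -482*(-105) = 50610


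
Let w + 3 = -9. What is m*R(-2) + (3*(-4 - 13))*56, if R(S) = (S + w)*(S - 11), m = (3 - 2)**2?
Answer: -2674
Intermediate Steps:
w = -12 (w = -3 - 9 = -12)
m = 1 (m = 1**2 = 1)
R(S) = (-12 + S)*(-11 + S) (R(S) = (S - 12)*(S - 11) = (-12 + S)*(-11 + S))
m*R(-2) + (3*(-4 - 13))*56 = 1*(132 + (-2)**2 - 23*(-2)) + (3*(-4 - 13))*56 = 1*(132 + 4 + 46) + (3*(-17))*56 = 1*182 - 51*56 = 182 - 2856 = -2674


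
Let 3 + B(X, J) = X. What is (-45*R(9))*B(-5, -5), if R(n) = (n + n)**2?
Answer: 116640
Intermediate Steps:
R(n) = 4*n**2 (R(n) = (2*n)**2 = 4*n**2)
B(X, J) = -3 + X
(-45*R(9))*B(-5, -5) = (-180*9**2)*(-3 - 5) = -180*81*(-8) = -45*324*(-8) = -14580*(-8) = 116640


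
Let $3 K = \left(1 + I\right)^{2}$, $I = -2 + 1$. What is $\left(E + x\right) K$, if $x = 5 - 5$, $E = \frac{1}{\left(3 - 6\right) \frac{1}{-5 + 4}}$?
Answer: $0$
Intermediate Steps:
$I = -1$
$K = 0$ ($K = \frac{\left(1 - 1\right)^{2}}{3} = \frac{0^{2}}{3} = \frac{1}{3} \cdot 0 = 0$)
$E = \frac{1}{3}$ ($E = \frac{1}{\left(-3\right) \frac{1}{-1}} = \frac{1}{\left(-3\right) \left(-1\right)} = \frac{1}{3} \approx 0.33333$)
$x = 0$
$\left(E + x\right) K = \left(\frac{1}{3} + 0\right) 0 = \frac{1}{3} \cdot 0 = 0$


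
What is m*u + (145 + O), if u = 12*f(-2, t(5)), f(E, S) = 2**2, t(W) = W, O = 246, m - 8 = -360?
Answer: -16505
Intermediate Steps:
m = -352 (m = 8 - 360 = -352)
f(E, S) = 4
u = 48 (u = 12*4 = 48)
m*u + (145 + O) = -352*48 + (145 + 246) = -16896 + 391 = -16505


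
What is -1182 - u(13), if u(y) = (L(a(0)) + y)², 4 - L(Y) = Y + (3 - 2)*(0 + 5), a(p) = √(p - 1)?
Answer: -1325 + 24*I ≈ -1325.0 + 24.0*I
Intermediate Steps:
a(p) = √(-1 + p)
L(Y) = -1 - Y (L(Y) = 4 - (Y + (3 - 2)*(0 + 5)) = 4 - (Y + 1*5) = 4 - (Y + 5) = 4 - (5 + Y) = 4 + (-5 - Y) = -1 - Y)
u(y) = (-1 + y - I)² (u(y) = ((-1 - √(-1 + 0)) + y)² = ((-1 - √(-1)) + y)² = ((-1 - I) + y)² = (-1 + y - I)²)
-1182 - u(13) = -1182 - (1 + I - 1*13)² = -1182 - (1 + I - 13)² = -1182 - (-12 + I)²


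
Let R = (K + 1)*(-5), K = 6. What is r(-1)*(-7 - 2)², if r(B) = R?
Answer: -2835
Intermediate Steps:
R = -35 (R = (6 + 1)*(-5) = 7*(-5) = -35)
r(B) = -35
r(-1)*(-7 - 2)² = -35*(-7 - 2)² = -35*(-9)² = -35*81 = -2835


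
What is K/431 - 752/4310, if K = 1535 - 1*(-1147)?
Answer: 13034/2155 ≈ 6.0483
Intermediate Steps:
K = 2682 (K = 1535 + 1147 = 2682)
K/431 - 752/4310 = 2682/431 - 752/4310 = 2682*(1/431) - 752*1/4310 = 2682/431 - 376/2155 = 13034/2155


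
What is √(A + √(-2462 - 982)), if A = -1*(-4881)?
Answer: √(4881 + 2*I*√861) ≈ 69.865 + 0.42*I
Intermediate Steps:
A = 4881
√(A + √(-2462 - 982)) = √(4881 + √(-2462 - 982)) = √(4881 + √(-3444)) = √(4881 + 2*I*√861)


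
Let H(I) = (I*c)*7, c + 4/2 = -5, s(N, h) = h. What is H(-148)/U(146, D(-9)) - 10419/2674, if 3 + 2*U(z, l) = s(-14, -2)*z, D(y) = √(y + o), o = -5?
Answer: -41857301/788830 ≈ -53.063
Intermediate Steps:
D(y) = √(-5 + y) (D(y) = √(y - 5) = √(-5 + y))
c = -7 (c = -2 - 5 = -7)
U(z, l) = -3/2 - z (U(z, l) = -3/2 + (-2*z)/2 = -3/2 - z)
H(I) = -49*I (H(I) = (I*(-7))*7 = -7*I*7 = -49*I)
H(-148)/U(146, D(-9)) - 10419/2674 = (-49*(-148))/(-3/2 - 1*146) - 10419/2674 = 7252/(-3/2 - 146) - 10419*1/2674 = 7252/(-295/2) - 10419/2674 = 7252*(-2/295) - 10419/2674 = -14504/295 - 10419/2674 = -41857301/788830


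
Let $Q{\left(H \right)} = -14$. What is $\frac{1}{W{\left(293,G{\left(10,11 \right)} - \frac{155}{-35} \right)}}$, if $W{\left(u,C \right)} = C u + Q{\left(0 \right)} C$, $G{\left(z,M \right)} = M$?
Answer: $\frac{7}{30132} \approx 0.00023231$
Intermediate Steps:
$W{\left(u,C \right)} = - 14 C + C u$ ($W{\left(u,C \right)} = C u - 14 C = - 14 C + C u$)
$\frac{1}{W{\left(293,G{\left(10,11 \right)} - \frac{155}{-35} \right)}} = \frac{1}{\left(11 - \frac{155}{-35}\right) \left(-14 + 293\right)} = \frac{1}{\left(11 - - \frac{31}{7}\right) 279} = \frac{1}{\left(11 + \frac{31}{7}\right) 279} = \frac{1}{\frac{108}{7} \cdot 279} = \frac{1}{\frac{30132}{7}} = \frac{7}{30132}$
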